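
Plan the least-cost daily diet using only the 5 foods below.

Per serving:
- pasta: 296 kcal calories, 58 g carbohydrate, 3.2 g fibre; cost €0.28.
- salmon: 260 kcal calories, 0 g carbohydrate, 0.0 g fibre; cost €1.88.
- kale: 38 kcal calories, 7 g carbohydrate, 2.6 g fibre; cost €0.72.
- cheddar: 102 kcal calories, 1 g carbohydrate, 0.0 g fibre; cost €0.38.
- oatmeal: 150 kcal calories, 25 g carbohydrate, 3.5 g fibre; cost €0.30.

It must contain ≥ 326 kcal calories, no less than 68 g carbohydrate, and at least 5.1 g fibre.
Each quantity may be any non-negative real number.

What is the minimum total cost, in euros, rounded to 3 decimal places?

€0.442

Treat it as an LP. Let x1 = servings of pasta, x2 = servings of salmon, x3 = servings of kale, x4 = servings of cheddar, x5 = servings of oatmeal.
Minimize 0.28x1 + 1.88x2 + 0.72x3 + 0.38x4 + 0.3x5 s.t.:
  296x1 + 260x2 + 38x3 + 102x4 + 150x5 ≥ 326   (calories)
  58x1 + 7x3 + 1x4 + 25x5 ≥ 68   (carbohydrate)
  3.2x1 + 2.6x3 + 3.5x5 ≥ 5.1   (fibre)
  x1, x2, x3, x4, x5 ≥ 0.
The optimal basis is {pasta, oatmeal}; salmon, kale, cheddar drop out. There the carbohydrate and fibre constraints are tight.
That vertex is x1 = 0.8984, x5 = 0.6358.
Total cost: 0.28·0.8984 + 0.3·0.6358 = 0.44229.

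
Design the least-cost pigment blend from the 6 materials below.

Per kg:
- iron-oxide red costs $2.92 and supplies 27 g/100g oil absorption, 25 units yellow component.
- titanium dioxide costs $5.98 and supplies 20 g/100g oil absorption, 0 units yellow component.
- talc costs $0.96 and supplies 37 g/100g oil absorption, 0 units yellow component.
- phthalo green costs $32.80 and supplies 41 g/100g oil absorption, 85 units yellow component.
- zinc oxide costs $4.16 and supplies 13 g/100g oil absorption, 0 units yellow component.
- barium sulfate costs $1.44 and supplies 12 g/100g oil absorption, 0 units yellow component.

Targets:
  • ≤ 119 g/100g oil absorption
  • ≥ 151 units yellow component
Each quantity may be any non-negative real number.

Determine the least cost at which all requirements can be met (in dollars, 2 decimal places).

Set it up as a linear program. Let x1 = kg of iron-oxide red, x2 = kg of titanium dioxide, x3 = kg of talc, x4 = kg of phthalo green, x5 = kg of zinc oxide, x6 = kg of barium sulfate.
min 2.92x1 + 5.98x2 + 0.96x3 + 32.8x4 + 4.16x5 + 1.44x6 subject to:
  27x1 + 20x2 + 37x3 + 41x4 + 13x5 + 12x6 ≤ 119   (oil absorption)
  25x1 + 85x4 ≥ 151   (yellow component)
  x1, x2, x3, x4, x5, x6 ≥ 0.
The optimal basis is {iron-oxide red, phthalo green}; titanium dioxide, talc, zinc oxide, barium sulfate drop out. There the oil absorption and yellow component constraints are tight.
So iron-oxide red = 3.09 kg, phthalo green = 0.8677 kg.
Cost = 2.92·3.09 + 32.8·0.8677 = 37.4834.

$37.48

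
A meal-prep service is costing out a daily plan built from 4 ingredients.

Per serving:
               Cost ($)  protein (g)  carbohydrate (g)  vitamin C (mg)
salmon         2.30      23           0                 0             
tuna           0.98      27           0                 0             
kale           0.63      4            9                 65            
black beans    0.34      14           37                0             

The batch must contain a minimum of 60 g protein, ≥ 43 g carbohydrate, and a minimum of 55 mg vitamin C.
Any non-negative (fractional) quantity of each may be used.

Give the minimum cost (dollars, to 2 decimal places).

This is a linear program. Let x1 = servings of salmon, x2 = servings of tuna, x3 = servings of kale, x4 = servings of black beans.
Minimise 2.3x1 + 0.98x2 + 0.63x3 + 0.34x4 with:
  23x1 + 27x2 + 4x3 + 14x4 ≥ 60   (protein)
  9x3 + 37x4 ≥ 43   (carbohydrate)
  65x3 ≥ 55   (vitamin C)
  x1, x2, x3, x4 ≥ 0.
The optimal basis is {kale, black beans}; salmon, tuna drop out. Binding constraints: protein and vitamin C.
So kale = 0.8462 servings, black beans = 4.044 servings.
Hence cost = 0.63·0.8462 + 0.34·4.044 = $1.9081.

$1.91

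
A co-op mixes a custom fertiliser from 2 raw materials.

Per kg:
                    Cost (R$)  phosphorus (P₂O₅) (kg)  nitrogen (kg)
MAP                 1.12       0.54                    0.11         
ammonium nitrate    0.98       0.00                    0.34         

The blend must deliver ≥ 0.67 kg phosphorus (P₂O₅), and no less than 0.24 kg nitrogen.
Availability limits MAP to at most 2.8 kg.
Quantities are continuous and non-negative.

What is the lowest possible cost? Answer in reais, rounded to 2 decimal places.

Let x1 = kg of MAP, x2 = kg of ammonium nitrate.
Minimise 1.12x1 + 0.98x2 s.t.:
  0.54x1 ≥ 0.67   (phosphorus (P₂O₅))
  0.11x1 + 0.34x2 ≥ 0.24   (nitrogen)
  x1 ≤ 2.8
  x1, x2 ≥ 0.
Both inputs are positive at the optimum. The phosphorus (P₂O₅) and nitrogen requirements are met with equality.
So MAP = 1.241 kg, ammonium nitrate = 0.3045 kg.
Total cost: 1.12·1.241 + 0.98·0.3045 = 1.6883.

R$1.69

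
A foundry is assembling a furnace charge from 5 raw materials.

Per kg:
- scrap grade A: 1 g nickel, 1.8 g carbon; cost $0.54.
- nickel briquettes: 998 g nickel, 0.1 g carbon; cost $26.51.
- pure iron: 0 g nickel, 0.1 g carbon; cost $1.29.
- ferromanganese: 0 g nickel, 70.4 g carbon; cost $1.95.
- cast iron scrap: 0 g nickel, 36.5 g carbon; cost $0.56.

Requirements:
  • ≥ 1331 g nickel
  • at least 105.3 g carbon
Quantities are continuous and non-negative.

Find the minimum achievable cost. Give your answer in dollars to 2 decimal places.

$36.97

Let x1 = kg of scrap grade A, x2 = kg of nickel briquettes, x3 = kg of pure iron, x4 = kg of ferromanganese, x5 = kg of cast iron scrap.
min 0.54x1 + 26.51x2 + 1.29x3 + 1.95x4 + 0.56x5 with:
  1x1 + 998x2 ≥ 1331   (nickel)
  1.8x1 + 0.1x2 + 0.1x3 + 70.4x4 + 36.5x5 ≥ 105.3   (carbon)
  x1, x2, x3, x4, x5 ≥ 0.
The cheapest feasible vertex uses only nickel briquettes, cast iron scrap; scrap grade A, pure iron, ferromanganese are not used. Binding constraints: nickel and carbon.
That vertex is x2 = 1.3337, x5 = 2.8813.
Total cost: 26.51·1.3337 + 0.56·2.8813 = 36.9699.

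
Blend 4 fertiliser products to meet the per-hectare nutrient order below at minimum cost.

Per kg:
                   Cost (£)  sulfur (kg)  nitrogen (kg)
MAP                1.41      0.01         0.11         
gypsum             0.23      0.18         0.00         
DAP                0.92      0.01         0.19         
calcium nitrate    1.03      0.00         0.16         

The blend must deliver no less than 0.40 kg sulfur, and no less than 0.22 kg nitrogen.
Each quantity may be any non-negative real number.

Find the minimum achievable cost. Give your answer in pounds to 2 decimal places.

Treat it as an LP. Let x1 = kg of MAP, x2 = kg of gypsum, x3 = kg of DAP, x4 = kg of calcium nitrate.
Minimize 1.41x1 + 0.23x2 + 0.92x3 + 1.03x4 with:
  0.01x1 + 0.18x2 + 0.01x3 ≥ 0.4   (sulfur)
  0.11x1 + 0.19x3 + 0.16x4 ≥ 0.22   (nitrogen)
  x1, x2, x3, x4 ≥ 0.
The cheapest feasible vertex uses only gypsum, DAP; MAP, calcium nitrate are not used. There the sulfur and nitrogen constraints are tight.
Solving gives x2 = 2.158, x3 = 1.158.
Hence cost = 0.23·2.158 + 0.92·1.158 = £1.5617.

£1.56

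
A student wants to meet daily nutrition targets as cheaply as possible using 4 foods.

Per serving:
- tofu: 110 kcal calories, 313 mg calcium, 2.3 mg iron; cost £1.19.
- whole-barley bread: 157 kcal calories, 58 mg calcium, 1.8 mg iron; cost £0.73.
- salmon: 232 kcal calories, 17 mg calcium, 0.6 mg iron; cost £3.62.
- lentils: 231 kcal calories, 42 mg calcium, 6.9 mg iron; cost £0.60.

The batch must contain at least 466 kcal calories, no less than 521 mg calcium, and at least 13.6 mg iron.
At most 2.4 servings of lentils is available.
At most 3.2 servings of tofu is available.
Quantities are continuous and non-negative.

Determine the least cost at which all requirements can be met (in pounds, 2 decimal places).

Set it up as a linear program. Let x1 = servings of tofu, x2 = servings of whole-barley bread, x3 = servings of salmon, x4 = servings of lentils.
Minimize 1.19x1 + 0.73x2 + 3.62x3 + 0.6x4 s.t.:
  110x1 + 157x2 + 232x3 + 231x4 ≥ 466   (calories)
  313x1 + 58x2 + 17x3 + 42x4 ≥ 521   (calcium)
  2.3x1 + 1.8x2 + 0.6x3 + 6.9x4 ≥ 13.6   (iron)
  x4 ≤ 2.4
  x1 ≤ 3.2
  x1, x2, x3, x4 ≥ 0.
The optimal basis is {tofu, lentils}; whole-barley bread, salmon drop out. There the calcium and iron constraints are tight.
Optimal quantities: tofu = 1.466 servings, lentils = 1.482 servings.
Objective = 1.19·1.466 + 0.6·1.482 = 2.6337.

£2.63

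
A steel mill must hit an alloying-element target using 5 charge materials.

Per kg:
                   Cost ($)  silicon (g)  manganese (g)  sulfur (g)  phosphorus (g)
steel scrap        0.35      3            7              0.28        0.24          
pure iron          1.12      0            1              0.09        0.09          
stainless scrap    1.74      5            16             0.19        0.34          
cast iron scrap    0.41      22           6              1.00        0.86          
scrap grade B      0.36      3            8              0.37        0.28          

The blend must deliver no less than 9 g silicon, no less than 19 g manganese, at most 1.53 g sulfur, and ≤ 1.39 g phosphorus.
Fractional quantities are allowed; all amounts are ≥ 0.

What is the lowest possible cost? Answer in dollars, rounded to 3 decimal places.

$0.868

Let x1 = kg of steel scrap, x2 = kg of pure iron, x3 = kg of stainless scrap, x4 = kg of cast iron scrap, x5 = kg of scrap grade B.
min 0.35x1 + 1.12x2 + 1.74x3 + 0.41x4 + 0.36x5 subject to:
  3x1 + 5x3 + 22x4 + 3x5 ≥ 9   (silicon)
  7x1 + 1x2 + 16x3 + 6x4 + 8x5 ≥ 19   (manganese)
  0.28x1 + 0.09x2 + 0.19x3 + 1x4 + 0.37x5 ≤ 1.53   (sulfur)
  0.24x1 + 0.09x2 + 0.34x3 + 0.86x4 + 0.28x5 ≤ 1.39   (phosphorus)
  x1, x2, x3, x4, x5 ≥ 0.
The cheapest feasible vertex uses only cast iron scrap, scrap grade B; steel scrap, pure iron, stainless scrap are not used. The silicon and manganese requirements are met with equality.
Solving gives x4 = 0.09494, x5 = 2.304.
Hence cost = 0.41·0.09494 + 0.36·2.304 = $0.86837.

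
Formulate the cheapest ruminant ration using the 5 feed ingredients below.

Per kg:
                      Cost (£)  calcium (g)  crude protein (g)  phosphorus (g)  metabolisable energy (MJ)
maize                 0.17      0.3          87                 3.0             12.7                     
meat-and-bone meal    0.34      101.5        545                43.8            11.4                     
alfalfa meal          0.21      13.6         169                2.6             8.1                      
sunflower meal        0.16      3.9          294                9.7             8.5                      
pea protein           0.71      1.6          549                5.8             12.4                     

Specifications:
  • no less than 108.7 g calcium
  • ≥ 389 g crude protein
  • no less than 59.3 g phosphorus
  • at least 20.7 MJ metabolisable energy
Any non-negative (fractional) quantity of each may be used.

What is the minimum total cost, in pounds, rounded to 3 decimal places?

£0.525

Let x1 = kg of maize, x2 = kg of meat-and-bone meal, x3 = kg of alfalfa meal, x4 = kg of sunflower meal, x5 = kg of pea protein.
Minimize 0.17x1 + 0.34x2 + 0.21x3 + 0.16x4 + 0.71x5 subject to:
  0.3x1 + 101.5x2 + 13.6x3 + 3.9x4 + 1.6x5 ≥ 108.7   (calcium)
  87x1 + 545x2 + 169x3 + 294x4 + 549x5 ≥ 389   (crude protein)
  3x1 + 43.8x2 + 2.6x3 + 9.7x4 + 5.8x5 ≥ 59.3   (phosphorus)
  12.7x1 + 11.4x2 + 8.1x3 + 8.5x4 + 12.4x5 ≥ 20.7   (metabolisable energy)
  x1, x2, x3, x4, x5 ≥ 0.
The cheapest feasible vertex uses only maize, meat-and-bone meal; alfalfa meal, sunflower meal, pea protein are not used. There the phosphorus and metabolisable energy constraints are tight.
So maize = 0.4418 kg, meat-and-bone meal = 1.324 kg.
Total cost: 0.17·0.4418 + 0.34·1.324 = 0.52527.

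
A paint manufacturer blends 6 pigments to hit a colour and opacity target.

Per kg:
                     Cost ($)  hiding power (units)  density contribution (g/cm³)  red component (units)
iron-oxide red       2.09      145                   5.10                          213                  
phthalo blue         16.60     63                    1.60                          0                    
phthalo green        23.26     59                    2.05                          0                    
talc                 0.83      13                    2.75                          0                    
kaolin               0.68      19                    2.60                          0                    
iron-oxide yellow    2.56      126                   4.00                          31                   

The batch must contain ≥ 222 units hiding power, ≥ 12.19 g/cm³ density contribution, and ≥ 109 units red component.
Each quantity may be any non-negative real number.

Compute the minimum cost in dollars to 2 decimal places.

$4.12

This is a linear program. Let x1 = kg of iron-oxide red, x2 = kg of phthalo blue, x3 = kg of phthalo green, x4 = kg of talc, x5 = kg of kaolin, x6 = kg of iron-oxide yellow.
Minimize 2.09x1 + 16.6x2 + 23.26x3 + 0.83x4 + 0.68x5 + 2.56x6 subject to:
  145x1 + 63x2 + 59x3 + 13x4 + 19x5 + 126x6 ≥ 222   (hiding power)
  5.1x1 + 1.6x2 + 2.05x3 + 2.75x4 + 2.6x5 + 4x6 ≥ 12.19   (density contribution)
  213x1 + 31x6 ≥ 109   (red component)
  x1, x2, x3, x4, x5, x6 ≥ 0.
At the optimum only iron-oxide red, kaolin are positive (phthalo blue, phthalo green, talc, iron-oxide yellow = 0). There the hiding power and density contribution constraints are tight.
So iron-oxide red = 1.234 kg, kaolin = 2.268 kg.
Cost = 2.09·1.234 + 0.68·2.268 = 4.1213.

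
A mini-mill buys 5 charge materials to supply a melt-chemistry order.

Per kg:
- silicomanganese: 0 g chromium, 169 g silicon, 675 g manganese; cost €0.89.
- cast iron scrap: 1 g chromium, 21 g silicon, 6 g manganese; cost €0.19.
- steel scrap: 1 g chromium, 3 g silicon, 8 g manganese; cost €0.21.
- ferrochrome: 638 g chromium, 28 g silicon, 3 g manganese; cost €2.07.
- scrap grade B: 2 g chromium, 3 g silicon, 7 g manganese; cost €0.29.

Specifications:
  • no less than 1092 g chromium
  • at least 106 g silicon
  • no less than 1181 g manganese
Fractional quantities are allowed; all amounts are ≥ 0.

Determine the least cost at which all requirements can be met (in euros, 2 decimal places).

€5.09

Set it up as a linear program. Let x1 = kg of silicomanganese, x2 = kg of cast iron scrap, x3 = kg of steel scrap, x4 = kg of ferrochrome, x5 = kg of scrap grade B.
Minimize 0.89x1 + 0.19x2 + 0.21x3 + 2.07x4 + 0.29x5 with:
  1x2 + 1x3 + 638x4 + 2x5 ≥ 1092   (chromium)
  169x1 + 21x2 + 3x3 + 28x4 + 3x5 ≥ 106   (silicon)
  675x1 + 6x2 + 8x3 + 3x4 + 7x5 ≥ 1181   (manganese)
  x1, x2, x3, x4, x5 ≥ 0.
At the optimum only silicomanganese, ferrochrome are positive (cast iron scrap, steel scrap, scrap grade B = 0). The chromium and manganese requirements are met with equality.
So silicomanganese = 1.742 kg, ferrochrome = 1.712 kg.
Total cost: 0.89·1.742 + 2.07·1.712 = 5.0942.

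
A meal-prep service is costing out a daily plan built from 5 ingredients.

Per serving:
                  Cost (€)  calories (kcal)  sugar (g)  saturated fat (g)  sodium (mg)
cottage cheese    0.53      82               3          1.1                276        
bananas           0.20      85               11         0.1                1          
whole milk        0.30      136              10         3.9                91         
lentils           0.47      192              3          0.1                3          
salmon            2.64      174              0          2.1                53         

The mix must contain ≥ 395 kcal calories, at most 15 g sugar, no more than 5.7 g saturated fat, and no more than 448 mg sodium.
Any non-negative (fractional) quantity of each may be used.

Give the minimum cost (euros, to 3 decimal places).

Set it up as a linear program. Let x1 = servings of cottage cheese, x2 = servings of bananas, x3 = servings of whole milk, x4 = servings of lentils, x5 = servings of salmon.
min 0.53x1 + 0.2x2 + 0.3x3 + 0.47x4 + 2.64x5 with:
  82x1 + 85x2 + 136x3 + 192x4 + 174x5 ≥ 395   (calories)
  3x1 + 11x2 + 10x3 + 3x4 ≤ 15   (sugar)
  1.1x1 + 0.1x2 + 3.9x3 + 0.1x4 + 2.1x5 ≤ 5.7   (saturated fat)
  276x1 + 1x2 + 91x3 + 3x4 + 53x5 ≤ 448   (sodium)
  x1, x2, x3, x4, x5 ≥ 0.
The optimal basis is {whole milk, lentils}; cottage cheese, bananas, salmon drop out. The calories and sugar requirements are met with equality.
That vertex is x3 = 1.121, x4 = 1.263.
Cost = 0.3·1.121 + 0.47·1.263 = 0.92991.

€0.930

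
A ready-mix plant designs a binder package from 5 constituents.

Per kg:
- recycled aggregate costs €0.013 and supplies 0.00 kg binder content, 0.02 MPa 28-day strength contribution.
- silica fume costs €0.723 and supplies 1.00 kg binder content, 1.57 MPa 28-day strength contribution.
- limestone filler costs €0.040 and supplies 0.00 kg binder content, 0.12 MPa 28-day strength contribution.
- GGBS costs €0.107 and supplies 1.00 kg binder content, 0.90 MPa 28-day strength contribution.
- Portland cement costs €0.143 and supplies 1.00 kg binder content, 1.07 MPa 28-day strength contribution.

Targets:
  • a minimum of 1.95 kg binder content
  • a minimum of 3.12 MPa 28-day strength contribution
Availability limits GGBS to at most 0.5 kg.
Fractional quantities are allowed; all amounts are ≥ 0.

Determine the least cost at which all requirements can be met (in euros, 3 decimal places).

€0.410

Let x1 = kg of recycled aggregate, x2 = kg of silica fume, x3 = kg of limestone filler, x4 = kg of GGBS, x5 = kg of Portland cement.
Minimize 0.013x1 + 0.723x2 + 0.04x3 + 0.107x4 + 0.143x5 with:
  1x2 + 1x4 + 1x5 ≥ 1.95   (binder content)
  0.02x1 + 1.57x2 + 0.12x3 + 0.9x4 + 1.07x5 ≥ 3.12   (28-day strength contribution)
  x4 ≤ 0.5
  x1, x2, x3, x4, x5 ≥ 0.
At the optimum only GGBS, Portland cement are positive (recycled aggregate, silica fume, limestone filler = 0). Binding constraints: 28-day strength contribution and the GGBS cap.
That vertex is x4 = 0.5, x5 = 2.495.
Hence cost = 0.107·0.5 + 0.143·2.495 = €0.41029.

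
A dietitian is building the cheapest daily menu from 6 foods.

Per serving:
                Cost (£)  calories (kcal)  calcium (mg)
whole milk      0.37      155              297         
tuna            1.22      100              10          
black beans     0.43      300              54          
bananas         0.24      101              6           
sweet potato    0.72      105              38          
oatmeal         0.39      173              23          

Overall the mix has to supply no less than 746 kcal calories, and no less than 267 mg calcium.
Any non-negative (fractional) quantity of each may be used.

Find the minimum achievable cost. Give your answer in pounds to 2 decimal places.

£1.14

Let x1 = servings of whole milk, x2 = servings of tuna, x3 = servings of black beans, x4 = servings of bananas, x5 = servings of sweet potato, x6 = servings of oatmeal.
min 0.37x1 + 1.22x2 + 0.43x3 + 0.24x4 + 0.72x5 + 0.39x6 subject to:
  155x1 + 100x2 + 300x3 + 101x4 + 105x5 + 173x6 ≥ 746   (calories)
  297x1 + 10x2 + 54x3 + 6x4 + 38x5 + 23x6 ≥ 267   (calcium)
  x1, x2, x3, x4, x5, x6 ≥ 0.
The cheapest feasible vertex uses only whole milk, black beans; tuna, bananas, sweet potato, oatmeal are not used. The calories and calcium requirements are met with equality.
Solving gives x1 = 0.4932, x3 = 2.232.
Hence cost = 0.37·0.4932 + 0.43·2.232 = £1.1422.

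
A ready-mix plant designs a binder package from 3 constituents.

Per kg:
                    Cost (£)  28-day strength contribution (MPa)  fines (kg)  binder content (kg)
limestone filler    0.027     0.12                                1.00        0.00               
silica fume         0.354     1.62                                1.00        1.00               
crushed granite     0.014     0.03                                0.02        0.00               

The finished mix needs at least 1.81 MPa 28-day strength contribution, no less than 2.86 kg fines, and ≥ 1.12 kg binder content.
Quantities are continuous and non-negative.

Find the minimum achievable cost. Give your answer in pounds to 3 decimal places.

£0.443

This is a linear program. Let x1 = kg of limestone filler, x2 = kg of silica fume, x3 = kg of crushed granite.
Minimise 0.027x1 + 0.354x2 + 0.014x3 s.t.:
  0.12x1 + 1.62x2 + 0.03x3 ≥ 1.81   (28-day strength contribution)
  1x1 + 1x2 + 0.02x3 ≥ 2.86   (fines)
  1x2 ≥ 1.12   (binder content)
  x1, x2, x3 ≥ 0.
The minimum-cost mix takes nothing from crushed granite — only limestone filler, silica fume. There the fines and binder content constraints are tight.
Solving gives x1 = 1.74, x2 = 1.12.
Hence cost = 0.027·1.74 + 0.354·1.12 = £0.44346.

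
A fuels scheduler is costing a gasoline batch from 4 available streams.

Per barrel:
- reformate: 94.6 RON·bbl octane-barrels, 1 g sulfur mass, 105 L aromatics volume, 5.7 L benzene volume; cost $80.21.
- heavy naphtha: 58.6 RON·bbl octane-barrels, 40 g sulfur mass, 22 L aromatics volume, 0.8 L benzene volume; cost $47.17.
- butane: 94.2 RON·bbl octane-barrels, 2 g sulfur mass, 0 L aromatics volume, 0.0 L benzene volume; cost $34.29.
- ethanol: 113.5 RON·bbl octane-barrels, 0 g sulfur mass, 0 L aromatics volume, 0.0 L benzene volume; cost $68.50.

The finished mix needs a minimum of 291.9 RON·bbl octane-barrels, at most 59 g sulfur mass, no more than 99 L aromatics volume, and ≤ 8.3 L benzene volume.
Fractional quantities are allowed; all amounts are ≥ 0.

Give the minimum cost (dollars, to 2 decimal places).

Let x1 = barrels of reformate, x2 = barrels of heavy naphtha, x3 = barrels of butane, x4 = barrels of ethanol.
min 80.21x1 + 47.17x2 + 34.29x3 + 68.5x4 subject to:
  94.6x1 + 58.6x2 + 94.2x3 + 113.5x4 ≥ 291.9   (octane-barrels)
  1x1 + 40x2 + 2x3 ≤ 59   (sulfur mass)
  105x1 + 22x2 ≤ 99   (aromatics volume)
  5.7x1 + 0.8x2 ≤ 8.3   (benzene volume)
  x1, x2, x3, x4 ≥ 0.
The optimal basis is {butane}; reformate, heavy naphtha, ethanol drop out. Binding constraint: octane-barrels.
Optimal quantities: butane = 3.099 barrels.
Objective = 34.29·3.099 = 106.2647.

$106.26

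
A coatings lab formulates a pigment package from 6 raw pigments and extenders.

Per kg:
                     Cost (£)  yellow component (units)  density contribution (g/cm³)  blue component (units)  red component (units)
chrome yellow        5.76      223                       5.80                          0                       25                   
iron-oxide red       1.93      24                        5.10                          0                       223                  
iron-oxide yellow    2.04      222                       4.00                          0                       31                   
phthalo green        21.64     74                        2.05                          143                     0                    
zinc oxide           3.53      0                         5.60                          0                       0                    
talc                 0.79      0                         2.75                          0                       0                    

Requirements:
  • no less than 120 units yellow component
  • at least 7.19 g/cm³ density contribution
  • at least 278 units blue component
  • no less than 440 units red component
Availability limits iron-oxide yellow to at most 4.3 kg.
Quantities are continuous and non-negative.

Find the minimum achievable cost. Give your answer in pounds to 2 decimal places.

£45.88

Let x1 = kg of chrome yellow, x2 = kg of iron-oxide red, x3 = kg of iron-oxide yellow, x4 = kg of phthalo green, x5 = kg of zinc oxide, x6 = kg of talc.
Minimise 5.76x1 + 1.93x2 + 2.04x3 + 21.64x4 + 3.53x5 + 0.79x6 with:
  223x1 + 24x2 + 222x3 + 74x4 ≥ 120   (yellow component)
  5.8x1 + 5.1x2 + 4x3 + 2.05x4 + 5.6x5 + 2.75x6 ≥ 7.19   (density contribution)
  143x4 ≥ 278   (blue component)
  25x1 + 223x2 + 31x3 ≥ 440   (red component)
  x3 ≤ 4.3
  x1, x2, x3, x4, x5, x6 ≥ 0.
The minimum-cost mix takes nothing from chrome yellow, iron-oxide yellow, zinc oxide, talc — only iron-oxide red, phthalo green. Binding constraints: blue component and red component.
That vertex is x2 = 1.973, x4 = 1.944.
Cost = 1.93·1.973 + 21.64·1.944 = 45.8761.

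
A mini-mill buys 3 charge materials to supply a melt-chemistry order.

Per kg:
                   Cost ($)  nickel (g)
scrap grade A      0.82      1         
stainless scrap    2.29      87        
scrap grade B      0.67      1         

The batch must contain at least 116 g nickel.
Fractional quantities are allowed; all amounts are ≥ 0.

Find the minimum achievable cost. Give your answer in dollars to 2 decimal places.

$3.05

Let x1 = kg of scrap grade A, x2 = kg of stainless scrap, x3 = kg of scrap grade B.
min 0.82x1 + 2.29x2 + 0.67x3 s.t.:
  1x1 + 87x2 + 1x3 ≥ 116   (nickel)
  x1, x2, x3 ≥ 0.
The minimum-cost mix takes nothing from scrap grade A, scrap grade B — only stainless scrap. Binding constraint: nickel.
That vertex is x2 = 1.333.
Hence cost = 2.29·1.333 = $3.0526.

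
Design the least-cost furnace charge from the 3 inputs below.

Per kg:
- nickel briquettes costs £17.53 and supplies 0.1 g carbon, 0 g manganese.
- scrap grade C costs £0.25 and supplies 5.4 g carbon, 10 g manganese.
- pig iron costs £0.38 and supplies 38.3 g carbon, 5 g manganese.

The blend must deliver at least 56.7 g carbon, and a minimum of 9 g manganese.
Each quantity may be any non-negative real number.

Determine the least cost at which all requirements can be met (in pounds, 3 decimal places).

Set it up as a linear program. Let x1 = kg of nickel briquettes, x2 = kg of scrap grade C, x3 = kg of pig iron.
Minimize 17.53x1 + 0.25x2 + 0.38x3 s.t.:
  0.1x1 + 5.4x2 + 38.3x3 ≥ 56.7   (carbon)
  10x2 + 5x3 ≥ 9   (manganese)
  x1, x2, x3 ≥ 0.
The optimal basis is {scrap grade C, pig iron}; nickel briquettes drops out. There the carbon and manganese constraints are tight.
Optimal quantities: scrap grade C = 0.1719 kg, pig iron = 1.456 kg.
Cost = 0.25·0.1719 + 0.38·1.456 = 0.59626.

£0.596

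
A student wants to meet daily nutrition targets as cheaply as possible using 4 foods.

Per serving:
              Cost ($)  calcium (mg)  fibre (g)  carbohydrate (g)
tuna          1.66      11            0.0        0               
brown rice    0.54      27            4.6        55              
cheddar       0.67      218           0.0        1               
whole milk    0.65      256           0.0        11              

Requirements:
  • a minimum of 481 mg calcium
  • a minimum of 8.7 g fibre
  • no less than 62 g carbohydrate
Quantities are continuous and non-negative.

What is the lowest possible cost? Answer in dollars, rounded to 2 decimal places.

Let x1 = servings of tuna, x2 = servings of brown rice, x3 = servings of cheddar, x4 = servings of whole milk.
Minimize 1.66x1 + 0.54x2 + 0.67x3 + 0.65x4 subject to:
  11x1 + 27x2 + 218x3 + 256x4 ≥ 481   (calcium)
  4.6x2 ≥ 8.7   (fibre)
  55x2 + 1x3 + 11x4 ≥ 62   (carbohydrate)
  x1, x2, x3, x4 ≥ 0.
At the optimum only brown rice, whole milk are positive (tuna, cheddar = 0). Binding constraints: calcium and fibre.
So brown rice = 1.891 servings, whole milk = 1.679 servings.
Hence cost = 0.54·1.891 + 0.65·1.679 = $2.1125.

$2.11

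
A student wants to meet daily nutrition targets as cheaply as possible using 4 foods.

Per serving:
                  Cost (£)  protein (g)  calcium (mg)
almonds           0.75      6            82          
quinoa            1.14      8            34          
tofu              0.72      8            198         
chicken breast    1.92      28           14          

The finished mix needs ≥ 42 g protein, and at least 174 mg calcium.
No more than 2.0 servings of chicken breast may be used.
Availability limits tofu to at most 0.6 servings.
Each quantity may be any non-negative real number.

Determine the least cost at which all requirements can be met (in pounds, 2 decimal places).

Set it up as a linear program. Let x1 = servings of almonds, x2 = servings of quinoa, x3 = servings of tofu, x4 = servings of chicken breast.
Minimize 0.75x1 + 1.14x2 + 0.72x3 + 1.92x4 s.t.:
  6x1 + 8x2 + 8x3 + 28x4 ≥ 42   (protein)
  82x1 + 34x2 + 198x3 + 14x4 ≥ 174   (calcium)
  x4 ≤ 2
  x3 ≤ 0.6
  x1, x2, x3, x4 ≥ 0.
The optimal basis is {almonds, tofu, chicken breast}; quinoa drops out. Binding constraints: protein, calcium, the tofu cap.
Solving gives x1 = 0.4633, x3 = 0.6, x4 = 1.229.
Cost = 0.75·0.4633 + 0.72·0.6 + 1.92·1.229 = 3.1392.

£3.14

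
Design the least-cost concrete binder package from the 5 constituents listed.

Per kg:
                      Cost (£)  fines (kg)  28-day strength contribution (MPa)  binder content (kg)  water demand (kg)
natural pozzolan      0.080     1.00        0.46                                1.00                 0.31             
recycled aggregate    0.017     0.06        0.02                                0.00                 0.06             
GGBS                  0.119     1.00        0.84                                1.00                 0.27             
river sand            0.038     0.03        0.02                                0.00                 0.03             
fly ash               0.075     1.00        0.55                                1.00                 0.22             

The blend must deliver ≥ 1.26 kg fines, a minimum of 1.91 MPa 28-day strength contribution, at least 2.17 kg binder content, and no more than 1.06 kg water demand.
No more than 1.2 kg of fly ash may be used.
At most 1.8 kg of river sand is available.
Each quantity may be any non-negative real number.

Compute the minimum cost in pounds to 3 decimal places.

This is a linear program. Let x1 = kg of natural pozzolan, x2 = kg of recycled aggregate, x3 = kg of GGBS, x4 = kg of river sand, x5 = kg of fly ash.
min 0.08x1 + 0.017x2 + 0.119x3 + 0.038x4 + 0.075x5 with:
  1x1 + 0.06x2 + 1x3 + 0.03x4 + 1x5 ≥ 1.26   (fines)
  0.46x1 + 0.02x2 + 0.84x3 + 0.02x4 + 0.55x5 ≥ 1.91   (28-day strength contribution)
  1x1 + 1x3 + 1x5 ≥ 2.17   (binder content)
  0.31x1 + 0.06x2 + 0.27x3 + 0.03x4 + 0.22x5 ≤ 1.06   (water demand)
  x5 ≤ 1.2
  x4 ≤ 1.8
  x1, x2, x3, x4, x5 ≥ 0.
The optimal basis is {GGBS, fly ash}; natural pozzolan, recycled aggregate, river sand drop out. There the 28-day strength contribution and the fly ash cap constraints are tight.
Optimal quantities: GGBS = 1.488 kg, fly ash = 1.2 kg.
Hence cost = 0.119·1.488 + 0.075·1.2 = £0.26707.

£0.267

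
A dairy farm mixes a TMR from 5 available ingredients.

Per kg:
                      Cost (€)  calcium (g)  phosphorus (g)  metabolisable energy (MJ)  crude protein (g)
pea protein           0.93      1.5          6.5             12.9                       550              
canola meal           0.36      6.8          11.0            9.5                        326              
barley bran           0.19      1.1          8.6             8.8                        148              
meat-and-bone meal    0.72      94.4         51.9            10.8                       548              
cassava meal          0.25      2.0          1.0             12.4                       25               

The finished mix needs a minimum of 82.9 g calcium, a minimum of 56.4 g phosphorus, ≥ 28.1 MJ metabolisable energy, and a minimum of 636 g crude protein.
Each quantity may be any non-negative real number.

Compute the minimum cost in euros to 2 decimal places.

This is a linear program. Let x1 = kg of pea protein, x2 = kg of canola meal, x3 = kg of barley bran, x4 = kg of meat-and-bone meal, x5 = kg of cassava meal.
Minimise 0.93x1 + 0.36x2 + 0.19x3 + 0.72x4 + 0.25x5 s.t.:
  1.5x1 + 6.8x2 + 1.1x3 + 94.4x4 + 2x5 ≥ 82.9   (calcium)
  6.5x1 + 11x2 + 8.6x3 + 51.9x4 + 1x5 ≥ 56.4   (phosphorus)
  12.9x1 + 9.5x2 + 8.8x3 + 10.8x4 + 12.4x5 ≥ 28.1   (metabolisable energy)
  550x1 + 326x2 + 148x3 + 548x4 + 25x5 ≥ 636   (crude protein)
  x1, x2, x3, x4, x5 ≥ 0.
The minimum-cost mix takes nothing from pea protein, canola meal — only barley bran, meat-and-bone meal, cassava meal. There the calcium, phosphorus, metabolisable energy constraints are tight.
Optimal quantities: barley bran = 1.361 kg, meat-and-bone meal = 0.8505 kg, cassava meal = 0.5598 kg.
Total cost: 0.19·1.361 + 0.72·0.8505 + 0.25·0.5598 = 1.0109.

€1.01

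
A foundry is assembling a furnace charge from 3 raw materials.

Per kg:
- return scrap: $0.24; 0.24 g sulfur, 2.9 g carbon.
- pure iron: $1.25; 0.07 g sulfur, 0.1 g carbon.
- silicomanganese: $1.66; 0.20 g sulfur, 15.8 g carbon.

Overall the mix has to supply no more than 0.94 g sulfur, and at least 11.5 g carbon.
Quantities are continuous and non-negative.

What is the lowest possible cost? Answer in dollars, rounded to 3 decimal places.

Let x1 = kg of return scrap, x2 = kg of pure iron, x3 = kg of silicomanganese.
Minimise 0.24x1 + 1.25x2 + 1.66x3 s.t.:
  0.24x1 + 0.07x2 + 0.2x3 ≤ 0.94   (sulfur)
  2.9x1 + 0.1x2 + 15.8x3 ≥ 11.5   (carbon)
  x1, x2, x3 ≥ 0.
The minimum-cost mix takes nothing from pure iron — only return scrap, silicomanganese. Binding constraints: sulfur and carbon.
Solving gives x1 = 3.908, x3 = 0.01059.
Cost = 0.24·3.908 + 1.66·0.01059 = 0.955499.

$0.955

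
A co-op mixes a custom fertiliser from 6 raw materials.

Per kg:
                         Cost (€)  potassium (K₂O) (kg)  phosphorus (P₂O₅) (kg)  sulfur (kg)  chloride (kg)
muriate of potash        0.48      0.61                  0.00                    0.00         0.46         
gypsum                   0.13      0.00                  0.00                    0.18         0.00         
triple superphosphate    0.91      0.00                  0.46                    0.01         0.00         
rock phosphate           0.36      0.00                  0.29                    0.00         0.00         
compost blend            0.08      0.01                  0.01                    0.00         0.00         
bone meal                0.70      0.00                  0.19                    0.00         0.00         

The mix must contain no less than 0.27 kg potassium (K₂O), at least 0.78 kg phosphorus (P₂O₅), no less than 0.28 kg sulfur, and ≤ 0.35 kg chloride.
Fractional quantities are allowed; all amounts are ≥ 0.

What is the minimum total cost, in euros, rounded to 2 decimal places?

€1.38

This is a linear program. Let x1 = kg of muriate of potash, x2 = kg of gypsum, x3 = kg of triple superphosphate, x4 = kg of rock phosphate, x5 = kg of compost blend, x6 = kg of bone meal.
min 0.48x1 + 0.13x2 + 0.91x3 + 0.36x4 + 0.08x5 + 0.7x6 subject to:
  0.61x1 + 0.01x5 ≥ 0.27   (potassium (K₂O))
  0.46x3 + 0.29x4 + 0.01x5 + 0.19x6 ≥ 0.78   (phosphorus (P₂O₅))
  0.18x2 + 0.01x3 ≥ 0.28   (sulfur)
  0.46x1 ≤ 0.35   (chloride)
  x1, x2, x3, x4, x5, x6 ≥ 0.
The minimum-cost mix takes nothing from triple superphosphate, compost blend, bone meal — only muriate of potash, gypsum, rock phosphate. There the potassium (K₂O), phosphorus (P₂O₅), sulfur constraints are tight.
So muriate of potash = 0.4426 kg, gypsum = 1.556 kg, rock phosphate = 2.69 kg.
Hence cost = 0.48·0.4426 + 0.13·1.556 + 0.36·2.69 = €1.3831.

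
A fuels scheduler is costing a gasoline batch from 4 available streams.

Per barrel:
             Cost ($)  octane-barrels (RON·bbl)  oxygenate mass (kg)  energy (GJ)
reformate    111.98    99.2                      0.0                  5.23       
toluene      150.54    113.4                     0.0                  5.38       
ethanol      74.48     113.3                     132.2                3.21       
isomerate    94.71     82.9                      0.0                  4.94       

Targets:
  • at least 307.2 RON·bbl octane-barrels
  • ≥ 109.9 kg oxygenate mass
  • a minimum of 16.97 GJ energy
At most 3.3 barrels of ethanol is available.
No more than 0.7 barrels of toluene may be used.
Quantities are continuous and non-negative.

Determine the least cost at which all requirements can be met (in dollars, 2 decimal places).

Let x1 = barrels of reformate, x2 = barrels of toluene, x3 = barrels of ethanol, x4 = barrels of isomerate.
Minimise 111.98x1 + 150.54x2 + 74.48x3 + 94.71x4 with:
  99.2x1 + 113.4x2 + 113.3x3 + 82.9x4 ≥ 307.2   (octane-barrels)
  132.2x3 ≥ 109.9   (oxygenate mass)
  5.23x1 + 5.38x2 + 3.21x3 + 4.94x4 ≥ 16.97   (energy)
  x3 ≤ 3.3
  x2 ≤ 0.7
  x1, x2, x3, x4 ≥ 0.
The cheapest feasible vertex uses only ethanol, isomerate; reformate, toluene are not used. There the oxygenate mass and energy constraints are tight.
Solving gives x3 = 0.831316, x4 = 2.89504.
Objective = 74.48·0.831316 + 94.71·2.89504 = 336.1057.

$336.11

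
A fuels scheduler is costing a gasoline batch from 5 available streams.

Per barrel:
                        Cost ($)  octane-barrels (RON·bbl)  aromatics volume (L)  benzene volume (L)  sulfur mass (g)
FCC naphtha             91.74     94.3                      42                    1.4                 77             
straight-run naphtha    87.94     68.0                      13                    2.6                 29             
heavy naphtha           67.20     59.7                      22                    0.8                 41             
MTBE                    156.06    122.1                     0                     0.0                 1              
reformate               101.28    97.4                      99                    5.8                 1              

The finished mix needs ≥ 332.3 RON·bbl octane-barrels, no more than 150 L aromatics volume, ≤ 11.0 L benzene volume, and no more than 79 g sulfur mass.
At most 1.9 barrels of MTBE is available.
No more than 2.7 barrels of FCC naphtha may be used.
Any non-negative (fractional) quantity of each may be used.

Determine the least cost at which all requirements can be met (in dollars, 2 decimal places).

Treat it as an LP. Let x1 = barrels of FCC naphtha, x2 = barrels of straight-run naphtha, x3 = barrels of heavy naphtha, x4 = barrels of MTBE, x5 = barrels of reformate.
Minimize 91.74x1 + 87.94x2 + 67.2x3 + 156.06x4 + 101.28x5 subject to:
  94.3x1 + 68x2 + 59.7x3 + 122.1x4 + 97.4x5 ≥ 332.3   (octane-barrels)
  42x1 + 13x2 + 22x3 + 99x5 ≤ 150   (aromatics volume)
  1.4x1 + 2.6x2 + 0.8x3 + 5.8x5 ≤ 11   (benzene volume)
  77x1 + 29x2 + 41x3 + 1x4 + 1x5 ≤ 79   (sulfur mass)
  x4 ≤ 1.9
  x1 ≤ 2.7
  x1, x2, x3, x4, x5 ≥ 0.
The optimal basis is {FCC naphtha, MTBE, reformate}; straight-run naphtha, heavy naphtha drop out. The octane-barrels, aromatics volume, sulfur mass requirements are met with equality.
So FCC naphtha = 0.997769 barrels, MTBE = 1.07996 barrels, reformate = 1.09186 barrels.
Objective = 91.74·0.997769 + 156.06·1.07996 + 101.28·1.09186 = 370.6575.

$370.66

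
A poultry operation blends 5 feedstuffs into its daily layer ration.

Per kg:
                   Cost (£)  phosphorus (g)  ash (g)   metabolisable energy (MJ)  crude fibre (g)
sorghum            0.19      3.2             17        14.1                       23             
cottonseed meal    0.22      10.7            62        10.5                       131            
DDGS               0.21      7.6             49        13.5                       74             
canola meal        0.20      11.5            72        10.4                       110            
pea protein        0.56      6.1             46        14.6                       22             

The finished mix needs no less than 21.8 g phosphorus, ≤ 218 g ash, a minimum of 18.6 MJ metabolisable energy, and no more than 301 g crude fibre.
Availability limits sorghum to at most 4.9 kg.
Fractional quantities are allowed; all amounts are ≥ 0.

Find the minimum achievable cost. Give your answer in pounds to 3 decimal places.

Set it up as a linear program. Let x1 = kg of sorghum, x2 = kg of cottonseed meal, x3 = kg of DDGS, x4 = kg of canola meal, x5 = kg of pea protein.
Minimise 0.19x1 + 0.22x2 + 0.21x3 + 0.2x4 + 0.56x5 s.t.:
  3.2x1 + 10.7x2 + 7.6x3 + 11.5x4 + 6.1x5 ≥ 21.8   (phosphorus)
  17x1 + 62x2 + 49x3 + 72x4 + 46x5 ≤ 218   (ash)
  14.1x1 + 10.5x2 + 13.5x3 + 10.4x4 + 14.6x5 ≥ 18.6   (metabolisable energy)
  23x1 + 131x2 + 74x3 + 110x4 + 22x5 ≤ 301   (crude fibre)
  x1 ≤ 4.9
  x1, x2, x3, x4, x5 ≥ 0.
At the optimum only canola meal is positive (sorghum, cottonseed meal, DDGS, pea protein = 0). Binding constraint: phosphorus.
That vertex is x4 = 1.896.
Hence cost = 0.2·1.896 = £0.37920.

£0.379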